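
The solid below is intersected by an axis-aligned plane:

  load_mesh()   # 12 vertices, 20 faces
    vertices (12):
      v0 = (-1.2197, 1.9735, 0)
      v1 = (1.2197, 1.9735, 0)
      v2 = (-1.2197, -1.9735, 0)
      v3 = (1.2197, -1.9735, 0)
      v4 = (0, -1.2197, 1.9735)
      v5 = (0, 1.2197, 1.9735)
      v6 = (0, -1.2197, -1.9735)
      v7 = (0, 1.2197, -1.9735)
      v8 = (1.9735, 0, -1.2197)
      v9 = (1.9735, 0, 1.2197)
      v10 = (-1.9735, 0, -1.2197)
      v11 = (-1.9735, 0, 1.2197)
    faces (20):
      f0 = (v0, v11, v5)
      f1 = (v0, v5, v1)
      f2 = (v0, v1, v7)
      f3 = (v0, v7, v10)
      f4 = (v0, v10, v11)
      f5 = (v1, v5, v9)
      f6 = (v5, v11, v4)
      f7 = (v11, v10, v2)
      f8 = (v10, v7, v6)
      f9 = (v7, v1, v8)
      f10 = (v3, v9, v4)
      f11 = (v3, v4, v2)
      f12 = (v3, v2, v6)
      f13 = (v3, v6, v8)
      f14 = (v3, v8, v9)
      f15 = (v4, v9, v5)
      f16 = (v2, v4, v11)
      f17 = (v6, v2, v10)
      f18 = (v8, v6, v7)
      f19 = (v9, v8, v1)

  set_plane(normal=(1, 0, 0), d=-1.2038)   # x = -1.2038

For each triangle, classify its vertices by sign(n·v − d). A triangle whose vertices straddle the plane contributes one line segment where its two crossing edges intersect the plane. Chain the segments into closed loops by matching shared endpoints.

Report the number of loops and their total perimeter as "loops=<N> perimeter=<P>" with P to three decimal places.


Straddling triangles (10 of 20):
  (v0,v11,v5) [--+] → (-1.2038, 0.475705, 1.5137)–(-1.2038, 1.96367, 0.0257265)  len=2.1043
  (v0,v5,v1) [-++] → (-1.2038, 1.96367, 0.0257265)–(-1.2038, 1.9735, 0)  len=0.0275
  (v0,v1,v7) [-++] → (-1.2038, 1.9735, 0)–(-1.2038, 1.96367, -0.0257265)  len=0.0275
  (v0,v7,v10) [-+-] → (-1.2038, 1.96367, -0.0257265)–(-1.2038, 0.475705, -1.5137)  len=2.1043
  (v5,v11,v4) [+-+] → (-1.2038, 0.475705, 1.5137)–(-1.2038, -0.475705, 1.5137)  len=0.9514
  (v10,v7,v6) [-++] → (-1.2038, 0.475705, -1.5137)–(-1.2038, -0.475705, -1.5137)  len=0.9514
  (v3,v4,v2) [++-] → (-1.2038, -1.96367, 0.0257265)–(-1.2038, -1.9735, 0)  len=0.0275
  (v3,v2,v6) [+-+] → (-1.2038, -1.9735, 0)–(-1.2038, -1.96367, -0.0257265)  len=0.0275
  (v2,v4,v11) [-+-] → (-1.2038, -1.96367, 0.0257265)–(-1.2038, -0.475705, 1.5137)  len=2.1043
  (v6,v2,v10) [+--] → (-1.2038, -1.96367, -0.0257265)–(-1.2038, -0.475705, -1.5137)  len=2.1043

Chained into 1 loop(s):
  loop 1: 10 segments, perimeter = 10.4302
Total perimeter = 10.430

loops=1 perimeter=10.430


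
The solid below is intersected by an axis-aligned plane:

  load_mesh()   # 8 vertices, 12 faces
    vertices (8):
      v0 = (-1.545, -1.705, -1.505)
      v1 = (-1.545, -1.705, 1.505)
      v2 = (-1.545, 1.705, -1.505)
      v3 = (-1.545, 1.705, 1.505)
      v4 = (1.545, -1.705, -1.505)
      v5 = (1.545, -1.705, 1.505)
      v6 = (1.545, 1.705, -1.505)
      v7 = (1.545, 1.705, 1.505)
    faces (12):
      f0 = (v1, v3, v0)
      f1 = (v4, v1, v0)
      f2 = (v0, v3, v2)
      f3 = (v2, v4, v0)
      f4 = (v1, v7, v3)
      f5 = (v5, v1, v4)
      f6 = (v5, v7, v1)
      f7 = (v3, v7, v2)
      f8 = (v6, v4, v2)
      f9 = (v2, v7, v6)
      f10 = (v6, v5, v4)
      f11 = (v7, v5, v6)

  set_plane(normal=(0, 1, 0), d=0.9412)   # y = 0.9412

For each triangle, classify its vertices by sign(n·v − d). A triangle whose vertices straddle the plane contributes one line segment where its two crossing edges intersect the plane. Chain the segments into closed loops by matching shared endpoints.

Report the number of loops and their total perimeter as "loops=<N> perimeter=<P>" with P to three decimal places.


Straddling triangles (8 of 12):
  (v1,v3,v0) [-+-] → (-1.545, 0.9412, 1.505)–(-1.545, 0.9412, 0.830795)  len=0.6742
  (v0,v3,v2) [-++] → (-1.545, 0.9412, 0.830795)–(-1.545, 0.9412, -1.505)  len=2.3358
  (v2,v4,v0) [+--] → (-0.852876, 0.9412, -1.505)–(-1.545, 0.9412, -1.505)  len=0.6921
  (v1,v7,v3) [-++] → (0.852876, 0.9412, 1.505)–(-1.545, 0.9412, 1.505)  len=2.3979
  (v5,v7,v1) [-+-] → (1.545, 0.9412, 1.505)–(0.852876, 0.9412, 1.505)  len=0.6921
  (v6,v4,v2) [+-+] → (1.545, 0.9412, -1.505)–(-0.852876, 0.9412, -1.505)  len=2.3979
  (v6,v5,v4) [+--] → (1.545, 0.9412, -0.830795)–(1.545, 0.9412, -1.505)  len=0.6742
  (v7,v5,v6) [+-+] → (1.545, 0.9412, 1.505)–(1.545, 0.9412, -0.830795)  len=2.3358

Chained into 1 loop(s):
  loop 1: 8 segments, perimeter = 12.2000
Total perimeter = 12.200

loops=1 perimeter=12.200


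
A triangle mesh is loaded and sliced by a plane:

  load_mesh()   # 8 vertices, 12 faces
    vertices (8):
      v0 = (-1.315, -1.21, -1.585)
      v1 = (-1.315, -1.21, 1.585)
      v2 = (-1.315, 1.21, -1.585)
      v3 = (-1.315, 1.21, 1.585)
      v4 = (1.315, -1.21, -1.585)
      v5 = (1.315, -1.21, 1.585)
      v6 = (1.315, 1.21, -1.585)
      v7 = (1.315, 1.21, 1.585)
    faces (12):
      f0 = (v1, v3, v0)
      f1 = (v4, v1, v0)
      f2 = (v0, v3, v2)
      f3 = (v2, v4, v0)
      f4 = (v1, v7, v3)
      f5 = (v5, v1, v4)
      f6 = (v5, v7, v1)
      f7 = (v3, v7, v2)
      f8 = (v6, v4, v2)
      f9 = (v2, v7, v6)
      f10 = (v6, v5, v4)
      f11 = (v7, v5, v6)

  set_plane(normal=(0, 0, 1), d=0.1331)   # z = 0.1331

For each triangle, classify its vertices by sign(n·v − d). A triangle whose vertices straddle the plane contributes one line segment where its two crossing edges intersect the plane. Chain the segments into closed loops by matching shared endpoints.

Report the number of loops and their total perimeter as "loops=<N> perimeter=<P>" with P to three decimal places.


Straddling triangles (8 of 12):
  (v1,v3,v0) [++-] → (-1.315, 0.101609, 0.1331)–(-1.315, -1.21, 0.1331)  len=1.3116
  (v4,v1,v0) [-+-] → (-0.110427, -1.21, 0.1331)–(-1.315, -1.21, 0.1331)  len=1.2046
  (v0,v3,v2) [-+-] → (-1.315, 0.101609, 0.1331)–(-1.315, 1.21, 0.1331)  len=1.1084
  (v5,v1,v4) [++-] → (-0.110427, -1.21, 0.1331)–(1.315, -1.21, 0.1331)  len=1.4254
  (v3,v7,v2) [++-] → (0.110427, 1.21, 0.1331)–(-1.315, 1.21, 0.1331)  len=1.4254
  (v2,v7,v6) [-+-] → (0.110427, 1.21, 0.1331)–(1.315, 1.21, 0.1331)  len=1.2046
  (v6,v5,v4) [-+-] → (1.315, -0.101609, 0.1331)–(1.315, -1.21, 0.1331)  len=1.1084
  (v7,v5,v6) [++-] → (1.315, -0.101609, 0.1331)–(1.315, 1.21, 0.1331)  len=1.3116

Chained into 1 loop(s):
  loop 1: 8 segments, perimeter = 10.1000
Total perimeter = 10.100

loops=1 perimeter=10.100


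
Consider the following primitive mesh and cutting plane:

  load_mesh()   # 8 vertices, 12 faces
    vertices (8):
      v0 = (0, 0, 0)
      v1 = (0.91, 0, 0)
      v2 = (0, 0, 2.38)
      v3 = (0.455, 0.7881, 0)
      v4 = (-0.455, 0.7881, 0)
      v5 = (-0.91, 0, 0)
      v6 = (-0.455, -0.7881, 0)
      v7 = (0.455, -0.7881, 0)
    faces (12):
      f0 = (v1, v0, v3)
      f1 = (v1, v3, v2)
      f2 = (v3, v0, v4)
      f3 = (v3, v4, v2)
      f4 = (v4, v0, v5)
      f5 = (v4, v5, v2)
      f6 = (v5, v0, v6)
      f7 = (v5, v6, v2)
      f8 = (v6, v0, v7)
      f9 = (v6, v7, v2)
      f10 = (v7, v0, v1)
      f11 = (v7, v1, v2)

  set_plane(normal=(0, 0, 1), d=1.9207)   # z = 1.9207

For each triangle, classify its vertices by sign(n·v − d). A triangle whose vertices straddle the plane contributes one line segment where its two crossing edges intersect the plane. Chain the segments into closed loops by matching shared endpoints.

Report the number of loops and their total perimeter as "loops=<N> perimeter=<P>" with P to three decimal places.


Straddling triangles (6 of 12):
  (v1,v3,v2) [--+] → (0.0878074, 0.15209, 1.9207)–(0.175615, 0, 1.9207)  len=0.1756
  (v3,v4,v2) [--+] → (-0.0878074, 0.15209, 1.9207)–(0.0878074, 0.15209, 1.9207)  len=0.1756
  (v4,v5,v2) [--+] → (-0.175615, 0, 1.9207)–(-0.0878074, 0.15209, 1.9207)  len=0.1756
  (v5,v6,v2) [--+] → (-0.0878074, -0.15209, 1.9207)–(-0.175615, 0, 1.9207)  len=0.1756
  (v6,v7,v2) [--+] → (0.0878074, -0.15209, 1.9207)–(-0.0878074, -0.15209, 1.9207)  len=0.1756
  (v7,v1,v2) [--+] → (0.175615, 0, 1.9207)–(0.0878074, -0.15209, 1.9207)  len=0.1756

Chained into 1 loop(s):
  loop 1: 6 segments, perimeter = 1.0537
Total perimeter = 1.054

loops=1 perimeter=1.054


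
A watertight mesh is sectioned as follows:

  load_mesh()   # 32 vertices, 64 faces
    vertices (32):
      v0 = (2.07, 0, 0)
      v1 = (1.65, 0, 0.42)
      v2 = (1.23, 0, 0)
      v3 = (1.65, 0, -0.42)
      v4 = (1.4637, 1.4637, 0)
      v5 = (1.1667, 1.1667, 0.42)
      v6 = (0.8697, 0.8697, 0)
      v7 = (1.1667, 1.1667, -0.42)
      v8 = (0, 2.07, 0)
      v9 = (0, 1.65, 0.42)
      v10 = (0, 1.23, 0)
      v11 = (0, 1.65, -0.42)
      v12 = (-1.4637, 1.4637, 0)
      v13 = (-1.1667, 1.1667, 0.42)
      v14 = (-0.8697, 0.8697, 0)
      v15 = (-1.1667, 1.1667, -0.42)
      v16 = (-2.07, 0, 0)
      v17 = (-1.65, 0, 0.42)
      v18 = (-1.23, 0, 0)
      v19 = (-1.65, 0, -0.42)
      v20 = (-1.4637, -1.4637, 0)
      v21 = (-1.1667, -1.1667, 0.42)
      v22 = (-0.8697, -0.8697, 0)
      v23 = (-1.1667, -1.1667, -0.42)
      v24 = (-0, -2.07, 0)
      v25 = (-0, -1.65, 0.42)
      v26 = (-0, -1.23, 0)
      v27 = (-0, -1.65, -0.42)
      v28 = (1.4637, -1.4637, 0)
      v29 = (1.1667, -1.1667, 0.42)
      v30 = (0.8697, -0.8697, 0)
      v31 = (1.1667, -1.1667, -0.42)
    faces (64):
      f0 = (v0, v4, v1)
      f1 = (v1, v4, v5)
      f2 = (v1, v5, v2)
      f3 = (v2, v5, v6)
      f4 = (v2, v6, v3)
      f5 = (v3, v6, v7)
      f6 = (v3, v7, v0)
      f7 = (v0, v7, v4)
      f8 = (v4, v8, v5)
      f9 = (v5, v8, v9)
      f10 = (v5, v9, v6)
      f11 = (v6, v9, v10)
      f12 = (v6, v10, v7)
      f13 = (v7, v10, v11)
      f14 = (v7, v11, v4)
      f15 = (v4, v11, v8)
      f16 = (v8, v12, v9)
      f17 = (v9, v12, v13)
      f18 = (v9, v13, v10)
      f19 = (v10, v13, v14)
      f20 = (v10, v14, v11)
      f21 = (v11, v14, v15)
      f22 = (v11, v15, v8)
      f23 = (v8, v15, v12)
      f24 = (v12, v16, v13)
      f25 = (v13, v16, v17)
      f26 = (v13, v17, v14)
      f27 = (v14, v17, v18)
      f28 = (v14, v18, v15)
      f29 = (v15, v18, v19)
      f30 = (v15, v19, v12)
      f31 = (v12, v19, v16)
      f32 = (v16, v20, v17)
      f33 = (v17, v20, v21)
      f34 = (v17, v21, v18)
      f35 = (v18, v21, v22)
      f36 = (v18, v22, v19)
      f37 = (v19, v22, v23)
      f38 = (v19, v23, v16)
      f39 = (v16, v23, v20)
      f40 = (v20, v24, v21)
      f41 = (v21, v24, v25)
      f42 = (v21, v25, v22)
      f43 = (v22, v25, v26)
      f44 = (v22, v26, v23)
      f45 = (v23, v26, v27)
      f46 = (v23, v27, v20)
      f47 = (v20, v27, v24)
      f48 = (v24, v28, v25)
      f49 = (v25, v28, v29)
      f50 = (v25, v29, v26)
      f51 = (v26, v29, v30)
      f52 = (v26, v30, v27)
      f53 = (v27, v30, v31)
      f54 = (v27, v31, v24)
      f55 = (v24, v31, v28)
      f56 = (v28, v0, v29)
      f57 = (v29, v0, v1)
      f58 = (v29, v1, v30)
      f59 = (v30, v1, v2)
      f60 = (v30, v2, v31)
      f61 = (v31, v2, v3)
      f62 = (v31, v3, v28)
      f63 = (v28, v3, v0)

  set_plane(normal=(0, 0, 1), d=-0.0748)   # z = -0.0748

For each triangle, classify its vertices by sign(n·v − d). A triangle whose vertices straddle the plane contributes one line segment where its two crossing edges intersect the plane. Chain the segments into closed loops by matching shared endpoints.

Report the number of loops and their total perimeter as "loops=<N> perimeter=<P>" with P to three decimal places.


Straddling triangles (32 of 64):
  (v2,v6,v3) [++-] → (1.00867, 0.714811, -0.0748)–(1.3048, 0, -0.0748)  len=0.7737
  (v3,v6,v7) [-+-] → (1.00867, 0.714811, -0.0748)–(0.922594, 0.922594, -0.0748)  len=0.2249
  (v3,v7,v0) [--+] → (1.90913, 0.207784, -0.0748)–(1.9952, 0, -0.0748)  len=0.2249
  (v0,v7,v4) [+-+] → (1.90913, 0.207784, -0.0748)–(1.41081, 1.41081, -0.0748)  len=1.3021
  (v6,v10,v7) [++-] → (0.207784, 1.21873, -0.0748)–(0.922594, 0.922594, -0.0748)  len=0.7737
  (v7,v10,v11) [-+-] → (0.207784, 1.21873, -0.0748)–(0, 1.3048, -0.0748)  len=0.2249
  (v7,v11,v4) [--+] → (1.20302, 1.49688, -0.0748)–(1.41081, 1.41081, -0.0748)  len=0.2249
  (v4,v11,v8) [+-+] → (1.20302, 1.49688, -0.0748)–(0, 1.9952, -0.0748)  len=1.3021
  (v10,v14,v11) [++-] → (-0.714811, 1.00867, -0.0748)–(0, 1.3048, -0.0748)  len=0.7737
  (v11,v14,v15) [-+-] → (-0.714811, 1.00867, -0.0748)–(-0.922594, 0.922594, -0.0748)  len=0.2249
  (v11,v15,v8) [--+] → (-0.207784, 1.90913, -0.0748)–(0, 1.9952, -0.0748)  len=0.2249
  (v8,v15,v12) [+-+] → (-0.207784, 1.90913, -0.0748)–(-1.41081, 1.41081, -0.0748)  len=1.3021
  (v14,v18,v15) [++-] → (-1.21873, 0.207784, -0.0748)–(-0.922594, 0.922594, -0.0748)  len=0.7737
  (v15,v18,v19) [-+-] → (-1.21873, 0.207784, -0.0748)–(-1.3048, 0, -0.0748)  len=0.2249
  (v15,v19,v12) [--+] → (-1.49688, 1.20302, -0.0748)–(-1.41081, 1.41081, -0.0748)  len=0.2249
  (v12,v19,v16) [+-+] → (-1.49688, 1.20302, -0.0748)–(-1.9952, 0, -0.0748)  len=1.3021
  (v18,v22,v19) [++-] → (-1.00867, -0.714811, -0.0748)–(-1.3048, 0, -0.0748)  len=0.7737
  (v19,v22,v23) [-+-] → (-1.00867, -0.714811, -0.0748)–(-0.922594, -0.922594, -0.0748)  len=0.2249
  (v19,v23,v16) [--+] → (-1.90913, -0.207784, -0.0748)–(-1.9952, 0, -0.0748)  len=0.2249
  (v16,v23,v20) [+-+] → (-1.90913, -0.207784, -0.0748)–(-1.41081, -1.41081, -0.0748)  len=1.3021
  (v22,v26,v23) [++-] → (-0.207784, -1.21873, -0.0748)–(-0.922594, -0.922594, -0.0748)  len=0.7737
  (v23,v26,v27) [-+-] → (-0.207784, -1.21873, -0.0748)–(0, -1.3048, -0.0748)  len=0.2249
  (v23,v27,v20) [--+] → (-1.20302, -1.49688, -0.0748)–(-1.41081, -1.41081, -0.0748)  len=0.2249
  (v20,v27,v24) [+-+] → (-1.20302, -1.49688, -0.0748)–(0, -1.9952, -0.0748)  len=1.3021
  (v26,v30,v27) [++-] → (0.714811, -1.00867, -0.0748)–(0, -1.3048, -0.0748)  len=0.7737
  (v27,v30,v31) [-+-] → (0.714811, -1.00867, -0.0748)–(0.922594, -0.922594, -0.0748)  len=0.2249
  (v27,v31,v24) [--+] → (0.207784, -1.90913, -0.0748)–(0, -1.9952, -0.0748)  len=0.2249
  (v24,v31,v28) [+-+] → (0.207784, -1.90913, -0.0748)–(1.41081, -1.41081, -0.0748)  len=1.3021
  (v30,v2,v31) [++-] → (1.21873, -0.207784, -0.0748)–(0.922594, -0.922594, -0.0748)  len=0.7737
  (v31,v2,v3) [-+-] → (1.21873, -0.207784, -0.0748)–(1.3048, 0, -0.0748)  len=0.2249
  (v31,v3,v28) [--+] → (1.49688, -1.20302, -0.0748)–(1.41081, -1.41081, -0.0748)  len=0.2249
  (v28,v3,v0) [+-+] → (1.49688, -1.20302, -0.0748)–(1.9952, 0, -0.0748)  len=1.3021

Chained into 2 loop(s):
  loop 1: 16 segments, perimeter = 7.9890
  loop 2: 16 segments, perimeter = 12.2164
Total perimeter = 20.205

loops=2 perimeter=20.205


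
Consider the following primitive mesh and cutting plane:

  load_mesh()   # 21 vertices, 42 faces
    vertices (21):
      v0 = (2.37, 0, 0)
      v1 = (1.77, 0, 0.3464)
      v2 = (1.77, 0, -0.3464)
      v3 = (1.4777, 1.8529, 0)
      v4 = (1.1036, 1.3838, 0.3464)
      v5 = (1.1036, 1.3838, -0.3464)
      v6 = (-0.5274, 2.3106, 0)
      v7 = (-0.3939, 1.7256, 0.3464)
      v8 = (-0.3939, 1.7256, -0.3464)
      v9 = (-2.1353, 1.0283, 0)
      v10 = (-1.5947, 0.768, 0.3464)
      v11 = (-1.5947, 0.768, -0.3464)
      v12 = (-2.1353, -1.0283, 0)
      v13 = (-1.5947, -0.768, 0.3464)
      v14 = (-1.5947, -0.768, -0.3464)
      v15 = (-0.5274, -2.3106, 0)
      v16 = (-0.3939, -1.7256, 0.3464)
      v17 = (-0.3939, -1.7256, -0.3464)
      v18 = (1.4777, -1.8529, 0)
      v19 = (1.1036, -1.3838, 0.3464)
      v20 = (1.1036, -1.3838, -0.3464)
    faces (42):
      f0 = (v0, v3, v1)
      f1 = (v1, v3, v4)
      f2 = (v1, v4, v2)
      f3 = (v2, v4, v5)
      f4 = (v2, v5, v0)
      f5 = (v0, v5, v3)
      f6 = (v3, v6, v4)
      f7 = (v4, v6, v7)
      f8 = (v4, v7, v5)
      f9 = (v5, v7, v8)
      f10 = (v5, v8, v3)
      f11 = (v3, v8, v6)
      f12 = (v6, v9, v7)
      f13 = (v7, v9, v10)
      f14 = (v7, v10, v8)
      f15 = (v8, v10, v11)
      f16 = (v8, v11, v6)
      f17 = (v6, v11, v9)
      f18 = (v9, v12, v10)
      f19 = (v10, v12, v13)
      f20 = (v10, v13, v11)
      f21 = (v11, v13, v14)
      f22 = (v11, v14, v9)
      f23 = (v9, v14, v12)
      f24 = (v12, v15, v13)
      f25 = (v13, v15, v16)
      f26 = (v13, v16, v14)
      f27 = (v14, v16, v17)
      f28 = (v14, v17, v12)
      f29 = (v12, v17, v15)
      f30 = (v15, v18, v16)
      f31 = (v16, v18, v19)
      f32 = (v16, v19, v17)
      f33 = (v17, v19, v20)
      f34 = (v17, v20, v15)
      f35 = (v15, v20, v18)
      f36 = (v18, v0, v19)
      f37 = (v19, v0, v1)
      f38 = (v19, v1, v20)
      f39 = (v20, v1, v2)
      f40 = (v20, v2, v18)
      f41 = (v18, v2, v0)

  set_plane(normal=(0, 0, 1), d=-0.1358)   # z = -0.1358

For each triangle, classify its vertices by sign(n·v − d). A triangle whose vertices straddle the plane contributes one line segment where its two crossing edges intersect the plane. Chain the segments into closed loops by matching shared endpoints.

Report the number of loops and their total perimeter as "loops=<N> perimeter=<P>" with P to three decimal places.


loops=2 perimeter=23.719

Straddling triangles (28 of 42):
  (v1,v4,v2) [++-] → (1.56743, 0.420653, -0.1358)–(1.77, 0, -0.1358)  len=0.4669
  (v2,v4,v5) [-+-] → (1.56743, 0.420653, -0.1358)–(1.1036, 1.3838, -0.1358)  len=1.0690
  (v2,v5,v0) [--+] → (1.87353, 0.542494, -0.1358)–(2.13478, 0, -0.1358)  len=0.6021
  (v0,v5,v3) [+-+] → (1.87353, 0.542494, -0.1358)–(1.33104, 1.669, -0.1358)  len=1.2503
  (v4,v7,v5) [++-] → (0.648384, 1.4877, -0.1358)–(1.1036, 1.3838, -0.1358)  len=0.4669
  (v5,v7,v8) [-+-] → (0.648384, 1.4877, -0.1358)–(-0.3939, 1.7256, -0.1358)  len=1.0691
  (v5,v8,v3) [--+] → (0.743972, 1.80299, -0.1358)–(1.33104, 1.669, -0.1358)  len=0.6022
  (v3,v8,v6) [+-+] → (0.743972, 1.80299, -0.1358)–(-0.475064, 2.08126, -0.1358)  len=1.2504
  (v7,v10,v8) [++-] → (-0.758924, 1.43451, -0.1358)–(-0.3939, 1.7256, -0.1358)  len=0.4669
  (v8,v10,v11) [-+-] → (-0.758924, 1.43451, -0.1358)–(-1.5947, 0.768, -0.1358)  len=1.0690
  (v8,v11,v6) [--+] → (-0.945816, 1.70585, -0.1358)–(-0.475064, 2.08126, -0.1358)  len=0.6021
  (v6,v11,v9) [+-+] → (-0.945816, 1.70585, -0.1358)–(-1.92337, 0.926254, -0.1358)  len=1.2504
  (v10,v13,v11) [++-] → (-1.5947, 0.301081, -0.1358)–(-1.5947, 0.768, -0.1358)  len=0.4669
  (v11,v13,v14) [-+-] → (-1.5947, 0.301081, -0.1358)–(-1.5947, -0.768, -0.1358)  len=1.0691
  (v11,v14,v9) [--+] → (-1.92337, 0.324092, -0.1358)–(-1.92337, 0.926254, -0.1358)  len=0.6022
  (v9,v14,v12) [+-+] → (-1.92337, 0.324092, -0.1358)–(-1.92337, -0.926254, -0.1358)  len=1.2503
  (v13,v16,v14) [++-] → (-1.22968, -1.05909, -0.1358)–(-1.5947, -0.768, -0.1358)  len=0.4669
  (v14,v16,v17) [-+-] → (-1.22968, -1.05909, -0.1358)–(-0.3939, -1.7256, -0.1358)  len=1.0690
  (v14,v17,v12) [--+] → (-1.45261, -1.30166, -0.1358)–(-1.92337, -0.926254, -0.1358)  len=0.6021
  (v12,v17,v15) [+-+] → (-1.45261, -1.30166, -0.1358)–(-0.475064, -2.08126, -0.1358)  len=1.2504
  (v16,v19,v17) [++-] → (0.0613158, -1.6217, -0.1358)–(-0.3939, -1.7256, -0.1358)  len=0.4669
  (v17,v19,v20) [-+-] → (0.0613158, -1.6217, -0.1358)–(1.1036, -1.3838, -0.1358)  len=1.0691
  (v17,v20,v15) [--+] → (0.112005, -1.94726, -0.1358)–(-0.475064, -2.08126, -0.1358)  len=0.6022
  (v15,v20,v18) [+-+] → (0.112005, -1.94726, -0.1358)–(1.33104, -1.669, -0.1358)  len=1.2504
  (v19,v1,v20) [++-] → (1.30617, -0.963147, -0.1358)–(1.1036, -1.3838, -0.1358)  len=0.4669
  (v20,v1,v2) [-+-] → (1.30617, -0.963147, -0.1358)–(1.77, 0, -0.1358)  len=1.0690
  (v20,v2,v18) [--+] → (1.59229, -1.1265, -0.1358)–(1.33104, -1.669, -0.1358)  len=0.6021
  (v18,v2,v0) [+-+] → (1.59229, -1.1265, -0.1358)–(2.13478, 0, -0.1358)  len=1.2503

Chained into 2 loop(s):
  loop 1: 14 segments, perimeter = 10.7516
  loop 2: 14 segments, perimeter = 12.9674
Total perimeter = 23.719


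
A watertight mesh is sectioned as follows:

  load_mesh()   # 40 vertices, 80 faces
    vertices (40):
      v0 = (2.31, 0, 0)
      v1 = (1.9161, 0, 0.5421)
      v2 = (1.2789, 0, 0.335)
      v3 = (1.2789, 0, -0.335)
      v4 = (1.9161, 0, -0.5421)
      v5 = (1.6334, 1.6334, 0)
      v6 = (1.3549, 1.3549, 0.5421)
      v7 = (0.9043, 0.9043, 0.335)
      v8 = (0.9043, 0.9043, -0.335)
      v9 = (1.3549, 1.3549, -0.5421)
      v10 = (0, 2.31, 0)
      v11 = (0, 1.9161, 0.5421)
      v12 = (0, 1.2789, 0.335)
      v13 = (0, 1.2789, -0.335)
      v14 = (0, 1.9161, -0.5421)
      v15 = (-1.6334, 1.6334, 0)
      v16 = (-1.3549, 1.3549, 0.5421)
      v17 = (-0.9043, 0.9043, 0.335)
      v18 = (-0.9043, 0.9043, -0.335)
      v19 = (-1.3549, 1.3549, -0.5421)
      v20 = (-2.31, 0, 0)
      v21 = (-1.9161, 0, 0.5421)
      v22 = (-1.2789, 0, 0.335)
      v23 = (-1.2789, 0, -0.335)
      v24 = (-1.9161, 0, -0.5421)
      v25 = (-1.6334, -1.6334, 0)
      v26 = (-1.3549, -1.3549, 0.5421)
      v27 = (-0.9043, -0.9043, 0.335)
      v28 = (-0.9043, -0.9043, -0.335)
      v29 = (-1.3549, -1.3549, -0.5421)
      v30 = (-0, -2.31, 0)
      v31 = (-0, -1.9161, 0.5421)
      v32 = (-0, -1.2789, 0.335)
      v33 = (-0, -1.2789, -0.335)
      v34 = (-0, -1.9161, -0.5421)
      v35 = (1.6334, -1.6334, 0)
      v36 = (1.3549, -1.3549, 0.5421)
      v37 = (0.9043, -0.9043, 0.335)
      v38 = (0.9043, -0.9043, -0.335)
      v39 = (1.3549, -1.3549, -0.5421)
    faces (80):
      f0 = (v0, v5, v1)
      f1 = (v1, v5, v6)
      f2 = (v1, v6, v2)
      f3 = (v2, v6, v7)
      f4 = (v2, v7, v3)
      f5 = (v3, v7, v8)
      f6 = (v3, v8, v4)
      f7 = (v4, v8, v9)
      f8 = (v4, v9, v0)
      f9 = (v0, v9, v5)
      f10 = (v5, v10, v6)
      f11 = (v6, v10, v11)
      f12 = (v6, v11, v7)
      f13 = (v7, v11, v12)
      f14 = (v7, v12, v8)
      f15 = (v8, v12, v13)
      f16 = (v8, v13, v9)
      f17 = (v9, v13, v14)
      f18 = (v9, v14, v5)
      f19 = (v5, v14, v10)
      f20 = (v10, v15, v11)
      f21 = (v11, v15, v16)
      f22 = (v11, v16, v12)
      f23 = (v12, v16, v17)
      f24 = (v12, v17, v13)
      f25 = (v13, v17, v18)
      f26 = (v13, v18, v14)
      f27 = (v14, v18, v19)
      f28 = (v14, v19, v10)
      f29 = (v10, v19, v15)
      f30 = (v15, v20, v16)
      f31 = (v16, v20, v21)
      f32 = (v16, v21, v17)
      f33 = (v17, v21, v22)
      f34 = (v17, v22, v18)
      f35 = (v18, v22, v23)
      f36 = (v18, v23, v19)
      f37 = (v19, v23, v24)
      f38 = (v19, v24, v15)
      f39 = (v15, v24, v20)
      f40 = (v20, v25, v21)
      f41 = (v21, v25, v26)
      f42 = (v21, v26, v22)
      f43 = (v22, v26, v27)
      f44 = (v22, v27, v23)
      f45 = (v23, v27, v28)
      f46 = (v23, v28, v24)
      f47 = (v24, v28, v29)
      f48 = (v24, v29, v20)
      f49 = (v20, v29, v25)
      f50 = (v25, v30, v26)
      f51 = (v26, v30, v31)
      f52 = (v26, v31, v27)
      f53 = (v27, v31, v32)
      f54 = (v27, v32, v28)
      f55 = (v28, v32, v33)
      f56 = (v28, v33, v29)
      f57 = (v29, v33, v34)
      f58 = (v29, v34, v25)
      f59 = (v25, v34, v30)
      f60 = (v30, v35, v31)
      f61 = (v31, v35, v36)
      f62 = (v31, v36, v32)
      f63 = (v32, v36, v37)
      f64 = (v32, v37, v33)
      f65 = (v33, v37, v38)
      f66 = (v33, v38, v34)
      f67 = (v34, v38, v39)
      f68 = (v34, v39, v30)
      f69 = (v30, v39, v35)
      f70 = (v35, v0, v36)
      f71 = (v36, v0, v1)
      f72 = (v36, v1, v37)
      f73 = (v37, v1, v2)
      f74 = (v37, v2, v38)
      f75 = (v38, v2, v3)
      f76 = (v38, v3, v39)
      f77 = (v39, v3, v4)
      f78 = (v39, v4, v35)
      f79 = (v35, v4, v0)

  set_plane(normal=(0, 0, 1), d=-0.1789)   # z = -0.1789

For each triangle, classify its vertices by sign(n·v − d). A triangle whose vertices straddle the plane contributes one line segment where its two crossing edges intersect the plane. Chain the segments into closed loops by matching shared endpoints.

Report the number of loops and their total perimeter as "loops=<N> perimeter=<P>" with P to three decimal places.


Straddling triangles (32 of 80):
  (v2,v7,v3) [++-] → (1.19162, 0.210688, -0.1789)–(1.2789, 0, -0.1789)  len=0.2280
  (v3,v7,v8) [-+-] → (1.19162, 0.210688, -0.1789)–(0.9043, 0.9043, -0.1789)  len=0.7508
  (v4,v9,v0) [--+] → (1.9948, 0.447134, -0.1789)–(2.18001, 0, -0.1789)  len=0.4840
  (v0,v9,v5) [+-+] → (1.9948, 0.447134, -0.1789)–(1.54149, 1.54149, -0.1789)  len=1.1845
  (v7,v12,v8) [++-] → (0.693612, 0.991576, -0.1789)–(0.9043, 0.9043, -0.1789)  len=0.2280
  (v8,v12,v13) [-+-] → (0.693612, 0.991576, -0.1789)–(0, 1.2789, -0.1789)  len=0.7508
  (v9,v14,v5) [--+] → (1.09436, 1.72669, -0.1789)–(1.54149, 1.54149, -0.1789)  len=0.4840
  (v5,v14,v10) [+-+] → (1.09436, 1.72669, -0.1789)–(0, 2.18001, -0.1789)  len=1.1845
  (v12,v17,v13) [++-] → (-0.210688, 1.19162, -0.1789)–(0, 1.2789, -0.1789)  len=0.2280
  (v13,v17,v18) [-+-] → (-0.210688, 1.19162, -0.1789)–(-0.9043, 0.9043, -0.1789)  len=0.7508
  (v14,v19,v10) [--+] → (-0.447134, 1.9948, -0.1789)–(0, 2.18001, -0.1789)  len=0.4840
  (v10,v19,v15) [+-+] → (-0.447134, 1.9948, -0.1789)–(-1.54149, 1.54149, -0.1789)  len=1.1845
  (v17,v22,v18) [++-] → (-0.991576, 0.693612, -0.1789)–(-0.9043, 0.9043, -0.1789)  len=0.2280
  (v18,v22,v23) [-+-] → (-0.991576, 0.693612, -0.1789)–(-1.2789, 0, -0.1789)  len=0.7508
  (v19,v24,v15) [--+] → (-1.72669, 1.09436, -0.1789)–(-1.54149, 1.54149, -0.1789)  len=0.4840
  (v15,v24,v20) [+-+] → (-1.72669, 1.09436, -0.1789)–(-2.18001, 0, -0.1789)  len=1.1845
  (v22,v27,v23) [++-] → (-1.19162, -0.210688, -0.1789)–(-1.2789, 0, -0.1789)  len=0.2280
  (v23,v27,v28) [-+-] → (-1.19162, -0.210688, -0.1789)–(-0.9043, -0.9043, -0.1789)  len=0.7508
  (v24,v29,v20) [--+] → (-1.9948, -0.447134, -0.1789)–(-2.18001, 0, -0.1789)  len=0.4840
  (v20,v29,v25) [+-+] → (-1.9948, -0.447134, -0.1789)–(-1.54149, -1.54149, -0.1789)  len=1.1845
  (v27,v32,v28) [++-] → (-0.693612, -0.991576, -0.1789)–(-0.9043, -0.9043, -0.1789)  len=0.2280
  (v28,v32,v33) [-+-] → (-0.693612, -0.991576, -0.1789)–(0, -1.2789, -0.1789)  len=0.7508
  (v29,v34,v25) [--+] → (-1.09436, -1.72669, -0.1789)–(-1.54149, -1.54149, -0.1789)  len=0.4840
  (v25,v34,v30) [+-+] → (-1.09436, -1.72669, -0.1789)–(0, -2.18001, -0.1789)  len=1.1845
  (v32,v37,v33) [++-] → (0.210688, -1.19162, -0.1789)–(0, -1.2789, -0.1789)  len=0.2280
  (v33,v37,v38) [-+-] → (0.210688, -1.19162, -0.1789)–(0.9043, -0.9043, -0.1789)  len=0.7508
  (v34,v39,v30) [--+] → (0.447134, -1.9948, -0.1789)–(0, -2.18001, -0.1789)  len=0.4840
  (v30,v39,v35) [+-+] → (0.447134, -1.9948, -0.1789)–(1.54149, -1.54149, -0.1789)  len=1.1845
  (v37,v2,v38) [++-] → (0.991576, -0.693612, -0.1789)–(0.9043, -0.9043, -0.1789)  len=0.2280
  (v38,v2,v3) [-+-] → (0.991576, -0.693612, -0.1789)–(1.2789, 0, -0.1789)  len=0.7508
  (v39,v4,v35) [--+] → (1.72669, -1.09436, -0.1789)–(1.54149, -1.54149, -0.1789)  len=0.4840
  (v35,v4,v0) [+-+] → (1.72669, -1.09436, -0.1789)–(2.18001, 0, -0.1789)  len=1.1845

Chained into 2 loop(s):
  loop 1: 16 segments, perimeter = 7.8305
  loop 2: 16 segments, perimeter = 13.3480
Total perimeter = 21.179

loops=2 perimeter=21.179


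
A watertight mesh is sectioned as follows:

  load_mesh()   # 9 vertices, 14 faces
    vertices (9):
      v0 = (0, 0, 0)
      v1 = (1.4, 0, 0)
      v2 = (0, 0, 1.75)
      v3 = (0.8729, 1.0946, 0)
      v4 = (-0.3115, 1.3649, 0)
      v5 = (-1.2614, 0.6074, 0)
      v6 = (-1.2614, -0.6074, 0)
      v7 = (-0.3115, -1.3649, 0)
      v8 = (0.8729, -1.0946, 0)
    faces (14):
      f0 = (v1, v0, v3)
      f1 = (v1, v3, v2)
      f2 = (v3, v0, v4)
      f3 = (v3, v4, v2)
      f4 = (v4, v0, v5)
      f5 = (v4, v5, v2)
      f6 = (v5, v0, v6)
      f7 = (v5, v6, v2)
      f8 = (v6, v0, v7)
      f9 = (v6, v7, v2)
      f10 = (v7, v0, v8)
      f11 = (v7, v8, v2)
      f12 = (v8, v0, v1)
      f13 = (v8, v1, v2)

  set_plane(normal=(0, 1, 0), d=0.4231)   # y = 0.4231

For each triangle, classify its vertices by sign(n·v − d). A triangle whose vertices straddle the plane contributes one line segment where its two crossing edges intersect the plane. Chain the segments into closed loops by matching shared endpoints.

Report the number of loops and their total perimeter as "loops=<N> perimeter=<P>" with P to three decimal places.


Straddling triangles (8 of 14):
  (v1,v0,v3) [--+] → (0.337405, 0.4231, 0)–(1.19626, 0.4231, 0)  len=0.8589
  (v1,v3,v2) [-+-] → (1.19626, 0.4231, 0)–(0.337405, 0.4231, 1.07357)  len=1.3748
  (v3,v0,v4) [+-+] → (0.337405, 0.4231, 0)–(-0.0965607, 0.4231, 0)  len=0.4340
  (v3,v4,v2) [++-] → (-0.0965607, 0.4231, 1.20752)–(0.337405, 0.4231, 1.07357)  len=0.4542
  (v4,v0,v5) [+-+] → (-0.0965607, 0.4231, 0)–(-0.87866, 0.4231, 0)  len=0.7821
  (v4,v5,v2) [++-] → (-0.87866, 0.4231, 0.530993)–(-0.0965607, 0.4231, 1.20752)  len=1.0341
  (v5,v0,v6) [+--] → (-0.87866, 0.4231, 0)–(-1.2614, 0.4231, 0)  len=0.3827
  (v5,v6,v2) [+--] → (-1.2614, 0.4231, 0)–(-0.87866, 0.4231, 0.530993)  len=0.6546

Chained into 1 loop(s):
  loop 1: 8 segments, perimeter = 5.9753
Total perimeter = 5.975

loops=1 perimeter=5.975


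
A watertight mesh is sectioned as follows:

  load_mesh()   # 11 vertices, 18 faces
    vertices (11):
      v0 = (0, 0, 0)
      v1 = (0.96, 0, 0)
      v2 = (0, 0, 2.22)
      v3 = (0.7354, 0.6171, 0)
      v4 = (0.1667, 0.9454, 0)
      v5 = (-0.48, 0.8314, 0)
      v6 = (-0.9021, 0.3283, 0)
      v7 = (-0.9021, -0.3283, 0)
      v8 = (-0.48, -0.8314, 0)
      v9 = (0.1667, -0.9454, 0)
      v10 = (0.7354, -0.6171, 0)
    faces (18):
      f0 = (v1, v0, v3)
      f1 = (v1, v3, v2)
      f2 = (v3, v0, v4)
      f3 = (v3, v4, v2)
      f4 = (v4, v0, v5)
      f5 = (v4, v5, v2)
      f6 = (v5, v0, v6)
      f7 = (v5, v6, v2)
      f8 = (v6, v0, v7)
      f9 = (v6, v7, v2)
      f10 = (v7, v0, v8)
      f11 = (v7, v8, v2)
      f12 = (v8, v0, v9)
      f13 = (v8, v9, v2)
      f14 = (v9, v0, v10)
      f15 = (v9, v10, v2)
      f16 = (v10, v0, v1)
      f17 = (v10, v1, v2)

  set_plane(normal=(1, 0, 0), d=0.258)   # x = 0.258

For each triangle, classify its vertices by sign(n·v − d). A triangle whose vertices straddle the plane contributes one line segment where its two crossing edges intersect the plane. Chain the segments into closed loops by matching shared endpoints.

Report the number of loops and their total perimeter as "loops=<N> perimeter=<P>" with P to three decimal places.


loops=1 perimeter=5.535

Straddling triangles (8 of 18):
  (v1,v0,v3) [+-+] → (0.258, 0, 0)–(0.258, 0.216497, 0)  len=0.2165
  (v1,v3,v2) [++-] → (0.258, 0.216497, 1.44116)–(0.258, 0, 1.62338)  len=0.2830
  (v3,v0,v4) [+--] → (0.258, 0.216497, 0)–(0.258, 0.892694, 0)  len=0.6762
  (v3,v4,v2) [+--] → (0.258, 0.892694, 0)–(0.258, 0.216497, 1.44116)  len=1.5919
  (v9,v0,v10) [--+] → (0.258, -0.216497, 0)–(0.258, -0.892694, 0)  len=0.6762
  (v9,v10,v2) [-+-] → (0.258, -0.892694, 0)–(0.258, -0.216497, 1.44116)  len=1.5919
  (v10,v0,v1) [+-+] → (0.258, -0.216497, 0)–(0.258, 0, 0)  len=0.2165
  (v10,v1,v2) [++-] → (0.258, 0, 1.62338)–(0.258, -0.216497, 1.44116)  len=0.2830

Chained into 1 loop(s):
  loop 1: 8 segments, perimeter = 5.5352
Total perimeter = 5.535


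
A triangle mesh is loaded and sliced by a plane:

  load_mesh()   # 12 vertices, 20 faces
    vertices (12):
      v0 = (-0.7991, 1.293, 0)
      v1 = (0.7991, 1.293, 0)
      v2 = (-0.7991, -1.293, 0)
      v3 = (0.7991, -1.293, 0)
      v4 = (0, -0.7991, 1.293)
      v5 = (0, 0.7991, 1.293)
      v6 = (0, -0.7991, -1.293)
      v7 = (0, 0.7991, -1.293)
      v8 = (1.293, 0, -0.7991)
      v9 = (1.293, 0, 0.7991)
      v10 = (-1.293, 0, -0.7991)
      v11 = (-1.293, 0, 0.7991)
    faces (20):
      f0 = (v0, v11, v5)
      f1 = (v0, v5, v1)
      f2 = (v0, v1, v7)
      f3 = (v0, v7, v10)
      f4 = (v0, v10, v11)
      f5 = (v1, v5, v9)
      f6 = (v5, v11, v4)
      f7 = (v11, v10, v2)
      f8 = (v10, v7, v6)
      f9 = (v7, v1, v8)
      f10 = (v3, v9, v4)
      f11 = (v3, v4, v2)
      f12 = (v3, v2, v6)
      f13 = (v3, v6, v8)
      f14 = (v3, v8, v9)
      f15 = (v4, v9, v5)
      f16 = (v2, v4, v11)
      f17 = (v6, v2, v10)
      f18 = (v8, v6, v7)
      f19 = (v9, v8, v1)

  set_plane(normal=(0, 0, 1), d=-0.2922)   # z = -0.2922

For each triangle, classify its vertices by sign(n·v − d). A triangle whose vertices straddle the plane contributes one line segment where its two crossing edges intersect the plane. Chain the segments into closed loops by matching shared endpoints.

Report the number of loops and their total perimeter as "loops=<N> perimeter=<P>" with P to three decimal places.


Straddling triangles (10 of 20):
  (v0,v1,v7) [++-] → (0.618515, 1.18139, -0.2922)–(-0.618515, 1.18139, -0.2922)  len=1.2370
  (v0,v7,v10) [+--] → (-0.618515, 1.18139, -0.2922)–(-0.9797, 0.8202, -0.2922)  len=0.5108
  (v0,v10,v11) [+-+] → (-0.9797, 0.8202, -0.2922)–(-1.293, 0, -0.2922)  len=0.8780
  (v11,v10,v2) [+-+] → (-1.293, 0, -0.2922)–(-0.9797, -0.8202, -0.2922)  len=0.8780
  (v7,v1,v8) [-+-] → (0.618515, 1.18139, -0.2922)–(0.9797, 0.8202, -0.2922)  len=0.5108
  (v3,v2,v6) [++-] → (-0.618515, -1.18139, -0.2922)–(0.618515, -1.18139, -0.2922)  len=1.2370
  (v3,v6,v8) [+--] → (0.618515, -1.18139, -0.2922)–(0.9797, -0.8202, -0.2922)  len=0.5108
  (v3,v8,v9) [+-+] → (0.9797, -0.8202, -0.2922)–(1.293, 0, -0.2922)  len=0.8780
  (v6,v2,v10) [-+-] → (-0.618515, -1.18139, -0.2922)–(-0.9797, -0.8202, -0.2922)  len=0.5108
  (v9,v8,v1) [+-+] → (1.293, 0, -0.2922)–(0.9797, 0.8202, -0.2922)  len=0.8780

Chained into 1 loop(s):
  loop 1: 10 segments, perimeter = 8.0292
Total perimeter = 8.029

loops=1 perimeter=8.029


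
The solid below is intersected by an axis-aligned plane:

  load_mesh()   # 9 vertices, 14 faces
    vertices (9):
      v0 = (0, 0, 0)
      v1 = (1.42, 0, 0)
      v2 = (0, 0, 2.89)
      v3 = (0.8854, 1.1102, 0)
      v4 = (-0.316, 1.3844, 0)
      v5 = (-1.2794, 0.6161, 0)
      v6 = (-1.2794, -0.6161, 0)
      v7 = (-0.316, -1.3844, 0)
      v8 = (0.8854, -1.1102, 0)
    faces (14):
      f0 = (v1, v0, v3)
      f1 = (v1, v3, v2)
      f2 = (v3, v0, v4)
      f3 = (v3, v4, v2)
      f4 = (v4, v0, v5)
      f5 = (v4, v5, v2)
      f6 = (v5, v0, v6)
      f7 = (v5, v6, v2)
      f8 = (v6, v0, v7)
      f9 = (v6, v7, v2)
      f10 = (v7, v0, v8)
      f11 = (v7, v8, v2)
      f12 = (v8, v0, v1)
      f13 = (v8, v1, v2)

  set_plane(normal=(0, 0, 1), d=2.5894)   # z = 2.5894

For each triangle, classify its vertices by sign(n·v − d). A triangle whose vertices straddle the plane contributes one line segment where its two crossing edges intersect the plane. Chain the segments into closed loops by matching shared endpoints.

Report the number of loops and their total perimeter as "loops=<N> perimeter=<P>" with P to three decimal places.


loops=1 perimeter=0.897

Straddling triangles (7 of 14):
  (v1,v3,v2) [--+] → (0.0920939, 0.115476, 2.5894)–(0.1477, 0, 2.5894)  len=0.1282
  (v3,v4,v2) [--+] → (-0.0328684, 0.143997, 2.5894)–(0.0920939, 0.115476, 2.5894)  len=0.1282
  (v4,v5,v2) [--+] → (-0.133075, 0.0640829, 2.5894)–(-0.0328684, 0.143997, 2.5894)  len=0.1282
  (v5,v6,v2) [--+] → (-0.133075, -0.0640829, 2.5894)–(-0.133075, 0.0640829, 2.5894)  len=0.1282
  (v6,v7,v2) [--+] → (-0.0328684, -0.143997, 2.5894)–(-0.133075, -0.0640829, 2.5894)  len=0.1282
  (v7,v8,v2) [--+] → (0.0920939, -0.115476, 2.5894)–(-0.0328684, -0.143997, 2.5894)  len=0.1282
  (v8,v1,v2) [--+] → (0.1477, 0, 2.5894)–(0.0920939, -0.115476, 2.5894)  len=0.1282

Chained into 1 loop(s):
  loop 1: 7 segments, perimeter = 0.8972
Total perimeter = 0.897


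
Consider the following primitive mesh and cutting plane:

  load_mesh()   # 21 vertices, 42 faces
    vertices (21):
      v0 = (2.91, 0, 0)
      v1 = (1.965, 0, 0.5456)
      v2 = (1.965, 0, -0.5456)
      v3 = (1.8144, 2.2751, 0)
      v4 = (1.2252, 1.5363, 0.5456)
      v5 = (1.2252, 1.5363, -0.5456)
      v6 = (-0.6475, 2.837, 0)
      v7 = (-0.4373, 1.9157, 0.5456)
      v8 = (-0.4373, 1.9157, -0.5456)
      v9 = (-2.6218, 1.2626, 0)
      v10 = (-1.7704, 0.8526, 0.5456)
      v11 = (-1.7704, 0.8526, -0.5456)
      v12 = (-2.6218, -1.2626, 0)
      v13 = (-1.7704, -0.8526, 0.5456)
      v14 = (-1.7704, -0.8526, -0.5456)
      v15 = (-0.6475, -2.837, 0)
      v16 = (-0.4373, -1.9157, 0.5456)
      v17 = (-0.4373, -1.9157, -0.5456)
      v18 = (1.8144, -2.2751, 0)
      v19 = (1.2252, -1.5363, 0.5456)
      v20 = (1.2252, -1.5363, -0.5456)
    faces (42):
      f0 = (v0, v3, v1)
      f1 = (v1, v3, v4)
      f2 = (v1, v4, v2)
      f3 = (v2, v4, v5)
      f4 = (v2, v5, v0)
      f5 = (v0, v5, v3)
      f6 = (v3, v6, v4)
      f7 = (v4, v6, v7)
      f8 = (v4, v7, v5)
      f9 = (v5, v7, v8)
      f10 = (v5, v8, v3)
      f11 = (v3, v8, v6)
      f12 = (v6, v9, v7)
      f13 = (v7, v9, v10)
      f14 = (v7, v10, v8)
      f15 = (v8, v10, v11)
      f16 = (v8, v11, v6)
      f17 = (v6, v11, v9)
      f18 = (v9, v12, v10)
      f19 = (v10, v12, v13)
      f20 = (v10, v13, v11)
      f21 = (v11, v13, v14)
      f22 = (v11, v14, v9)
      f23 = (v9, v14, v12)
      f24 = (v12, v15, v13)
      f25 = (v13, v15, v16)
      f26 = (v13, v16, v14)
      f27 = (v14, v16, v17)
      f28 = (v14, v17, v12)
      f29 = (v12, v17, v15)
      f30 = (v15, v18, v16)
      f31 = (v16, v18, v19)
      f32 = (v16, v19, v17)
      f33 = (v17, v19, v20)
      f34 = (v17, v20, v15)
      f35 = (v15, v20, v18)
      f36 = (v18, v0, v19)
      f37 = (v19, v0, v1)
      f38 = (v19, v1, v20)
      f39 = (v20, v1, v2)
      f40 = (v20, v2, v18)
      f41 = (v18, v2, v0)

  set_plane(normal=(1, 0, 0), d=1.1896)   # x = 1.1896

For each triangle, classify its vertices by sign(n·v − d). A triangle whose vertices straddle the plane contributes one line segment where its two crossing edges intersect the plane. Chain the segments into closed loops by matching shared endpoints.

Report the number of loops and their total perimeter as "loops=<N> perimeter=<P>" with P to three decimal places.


Straddling triangles (12 of 42):
  (v3,v6,v4) [+-+] → (1.1896, 2.4177, 0)–(1.1896, 1.56103, 0.535228)  len=1.0101
  (v4,v6,v7) [+--] → (1.1896, 1.56103, 0.535228)–(1.1896, 1.54442, 0.5456)  len=0.0196
  (v4,v7,v5) [+-+] → (1.1896, 1.54442, 0.5456)–(1.1896, 1.54442, -0.522234)  len=1.0678
  (v5,v7,v8) [+--] → (1.1896, 1.54442, -0.522234)–(1.1896, 1.54442, -0.5456)  len=0.0234
  (v5,v8,v3) [+-+] → (1.1896, 1.54442, -0.5456)–(1.1896, 2.17537, -0.151393)  len=0.7440
  (v3,v8,v6) [+--] → (1.1896, 2.17537, -0.151393)–(1.1896, 2.4177, 0)  len=0.2857
  (v15,v18,v16) [-+-] → (1.1896, -2.4177, 0)–(1.1896, -2.17537, 0.151393)  len=0.2857
  (v16,v18,v19) [-++] → (1.1896, -2.17537, 0.151393)–(1.1896, -1.54442, 0.5456)  len=0.7440
  (v16,v19,v17) [-+-] → (1.1896, -1.54442, 0.5456)–(1.1896, -1.54442, 0.522234)  len=0.0234
  (v17,v19,v20) [-++] → (1.1896, -1.54442, 0.522234)–(1.1896, -1.54442, -0.5456)  len=1.0678
  (v17,v20,v15) [-+-] → (1.1896, -1.54442, -0.5456)–(1.1896, -1.56103, -0.535228)  len=0.0196
  (v15,v20,v18) [-++] → (1.1896, -1.56103, -0.535228)–(1.1896, -2.4177, 0)  len=1.0101

Chained into 2 loop(s):
  loop 1: 6 segments, perimeter = 3.1506
  loop 2: 6 segments, perimeter = 3.1506
Total perimeter = 6.301

loops=2 perimeter=6.301


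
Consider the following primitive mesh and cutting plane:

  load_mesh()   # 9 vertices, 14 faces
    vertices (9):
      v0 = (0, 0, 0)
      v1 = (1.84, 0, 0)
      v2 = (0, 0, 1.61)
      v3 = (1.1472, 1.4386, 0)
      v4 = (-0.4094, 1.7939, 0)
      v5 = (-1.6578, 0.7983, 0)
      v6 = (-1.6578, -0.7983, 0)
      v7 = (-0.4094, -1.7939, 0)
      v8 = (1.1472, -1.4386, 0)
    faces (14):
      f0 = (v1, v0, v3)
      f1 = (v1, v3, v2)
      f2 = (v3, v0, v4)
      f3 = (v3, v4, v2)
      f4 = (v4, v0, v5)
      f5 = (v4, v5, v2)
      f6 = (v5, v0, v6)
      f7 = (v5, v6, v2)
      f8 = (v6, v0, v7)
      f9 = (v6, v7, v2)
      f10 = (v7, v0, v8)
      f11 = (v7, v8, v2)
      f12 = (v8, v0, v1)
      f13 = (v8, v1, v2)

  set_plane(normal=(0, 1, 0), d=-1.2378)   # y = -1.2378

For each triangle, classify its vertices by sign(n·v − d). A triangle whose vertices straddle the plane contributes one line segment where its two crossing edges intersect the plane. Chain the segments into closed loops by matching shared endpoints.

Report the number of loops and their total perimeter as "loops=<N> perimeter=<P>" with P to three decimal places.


loops=1 perimeter=4.954

Straddling triangles (6 of 14):
  (v6,v0,v7) [++-] → (-0.282488, -1.2378, 0)–(-1.1067, -1.2378, 0)  len=0.8242
  (v6,v7,v2) [+-+] → (-1.1067, -1.2378, 0)–(-0.282488, -1.2378, 0.499092)  len=0.9635
  (v7,v0,v8) [-+-] → (-0.282488, -1.2378, 0)–(0.987074, -1.2378, 0)  len=1.2696
  (v7,v8,v2) [--+] → (0.987074, -1.2378, 0.224724)–(-0.282488, -1.2378, 0.499092)  len=1.2989
  (v8,v0,v1) [-++] → (0.987074, -1.2378, 0)–(1.2439, -1.2378, 0)  len=0.2568
  (v8,v1,v2) [-++] → (1.2439, -1.2378, 0)–(0.987074, -1.2378, 0.224724)  len=0.3413

Chained into 1 loop(s):
  loop 1: 6 segments, perimeter = 4.9543
Total perimeter = 4.954
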